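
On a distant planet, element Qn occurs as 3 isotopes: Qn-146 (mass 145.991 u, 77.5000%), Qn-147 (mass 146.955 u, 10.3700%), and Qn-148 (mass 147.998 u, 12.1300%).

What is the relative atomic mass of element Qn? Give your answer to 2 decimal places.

146.33 u

Weight each isotope mass by its fractional abundance: 0.775000 × 145.991 + 0.103700 × 146.955 + 0.121300 × 147.998
= 113.1430 + 15.2392 + 17.9522 = 146.3344 u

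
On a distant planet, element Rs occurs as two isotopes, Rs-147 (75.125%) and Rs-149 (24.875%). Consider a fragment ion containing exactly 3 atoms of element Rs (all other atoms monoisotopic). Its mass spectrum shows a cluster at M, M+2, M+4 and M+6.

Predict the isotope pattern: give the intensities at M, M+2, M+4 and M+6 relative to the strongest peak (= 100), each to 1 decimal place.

100.0 : 99.3 : 32.9 : 3.6

The 3 Rs atoms are independent, so intensities follow the terms of (0.75125 + 0.24875)^3.
P(M) = 0.75125^3 = 0.423988
P(M+2) = 3 × 0.75125^2 × 0.24875^1 = 0.421166
P(M+4) = 3 × 0.75125^1 × 0.24875^2 = 0.139454
P(M+6) = 0.24875^3 = 0.015392
The M peak is largest (0.423988); scaling to 100 gives 100.0 : 99.3 : 32.9 : 3.6.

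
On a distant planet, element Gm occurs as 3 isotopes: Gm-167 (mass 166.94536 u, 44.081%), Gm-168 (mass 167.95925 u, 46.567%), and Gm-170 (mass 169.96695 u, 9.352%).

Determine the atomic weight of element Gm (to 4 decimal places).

The abundance-weighted mean is 0.44081 × 166.94536 + 0.46567 × 167.95925 + 0.09352 × 169.96695
= 73.591184 + 78.213584 + 15.895309 = 167.700077 u

167.7001 u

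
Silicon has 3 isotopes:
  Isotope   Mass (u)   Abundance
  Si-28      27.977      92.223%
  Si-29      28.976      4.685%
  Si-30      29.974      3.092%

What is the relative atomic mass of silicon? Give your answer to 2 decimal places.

28.09 u

Ar = Σ fᵢ·mᵢ = 0.92223 × 27.977 + 0.04685 × 28.976 + 0.03092 × 29.974
= 25.8012 + 1.3575 + 0.9268 = 28.0855 u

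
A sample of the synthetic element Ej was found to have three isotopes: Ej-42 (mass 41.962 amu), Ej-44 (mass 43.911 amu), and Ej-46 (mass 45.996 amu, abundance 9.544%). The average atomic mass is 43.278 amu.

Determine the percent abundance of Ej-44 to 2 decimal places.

47.77%

Let x and y be the fractions of Ej-42 and Ej-44. Then x + y = 1 − 0.09544 = 0.90456 and 41.962x + 43.911y = 43.278 − 0.09544×45.996 = 38.88814176.
Substituting: 41.962x + 43.911(0.90456 − x) = 38.88814176
(41.962 − 43.911)x = -0.8319924  ⇒  x = 0.42688, y = 0.47768
Ej-42: 42.69%, Ej-44: 47.77%.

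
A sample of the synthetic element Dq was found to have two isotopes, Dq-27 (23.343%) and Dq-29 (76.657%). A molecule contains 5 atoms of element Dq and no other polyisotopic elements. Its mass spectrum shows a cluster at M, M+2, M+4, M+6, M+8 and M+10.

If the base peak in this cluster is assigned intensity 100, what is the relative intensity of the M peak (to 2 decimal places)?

(0.23343 + 0.76657)^5 gives M 0.0007, M+2 0.0114, M+4 0.0747, M+6 0.2455, M+8 0.4030, M+10 0.2647; the largest is M+8.
P(M+8) = C(5,4) × 0.23343^1 × 0.76657^4 = 5 × 0.23343 × 0.34530851 = 0.403027 (base)
P(M) = C(5,0) × 0.23343^5 × 0.76657^0 = 1 × 0.00069308 × 1.0000 = 0.000693
Relative intensity = 0.000693 / 0.403027 × 100 = 0.17

0.17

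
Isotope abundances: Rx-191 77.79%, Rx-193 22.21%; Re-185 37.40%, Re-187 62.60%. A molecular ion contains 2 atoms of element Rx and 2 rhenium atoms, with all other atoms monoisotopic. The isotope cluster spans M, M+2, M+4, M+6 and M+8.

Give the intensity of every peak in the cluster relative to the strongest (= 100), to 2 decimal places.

Element Rx pattern (n=2): 0.60512841 : 0.34554318 : 0.04932841
Rhenium pattern (n=2): 0.139876 : 0.468248 : 0.391876
Convolve the two distributions (both contribute in 2-u steps):
  M: 0.60512841×0.139876 = 0.084643
  M+2: 0.60512841×0.468248 + 0.34554318×0.139876 = 0.331683
  M+4: 0.60512841×0.391876 + 0.34554318×0.468248 + 0.04932841×0.139876 = 0.405835
  M+6: 0.34554318×0.391876 + 0.04932841×0.468248 = 0.158508
  M+8: 0.04932841×0.391876 = 0.019331
Scale to base peak (0.405835) = 100: 20.86 : 81.73 : 100.00 : 39.06 : 4.76

20.86 : 81.73 : 100.00 : 39.06 : 4.76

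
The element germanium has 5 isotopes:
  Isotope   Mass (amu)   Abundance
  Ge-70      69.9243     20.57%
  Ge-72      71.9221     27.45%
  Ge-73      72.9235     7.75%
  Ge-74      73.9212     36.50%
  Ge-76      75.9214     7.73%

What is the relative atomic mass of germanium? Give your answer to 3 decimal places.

Average mass = Σ (abundance × isotope mass) = 0.2057 × 69.9243 + 0.2745 × 71.9221 + 0.0775 × 72.9235 + 0.3650 × 73.9212 + 0.0773 × 75.9214
= 14.38343 + 19.74262 + 5.65157 + 26.98124 + 5.86872 = 72.62758 amu

72.628 amu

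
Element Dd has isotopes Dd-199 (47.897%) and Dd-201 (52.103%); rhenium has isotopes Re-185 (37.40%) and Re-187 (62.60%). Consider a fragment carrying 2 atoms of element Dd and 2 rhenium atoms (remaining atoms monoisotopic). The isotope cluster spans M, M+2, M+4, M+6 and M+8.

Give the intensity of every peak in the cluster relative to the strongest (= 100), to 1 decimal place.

Element Dd pattern (n=2): 0.22941226 : 0.49911548 : 0.27147226
Rhenium pattern (n=2): 0.139876 : 0.468248 : 0.391876
Convolve the two distributions (both contribute in 2-u steps):
  M: 0.22941226×0.139876 = 0.032089
  M+2: 0.22941226×0.468248 + 0.49911548×0.139876 = 0.177236
  M+4: 0.22941226×0.391876 + 0.49911548×0.468248 + 0.27147226×0.139876 = 0.361583
  M+6: 0.49911548×0.391876 + 0.27147226×0.468248 = 0.322708
  M+8: 0.27147226×0.391876 = 0.106383
Scale to base peak (0.361583) = 100: 8.9 : 49.0 : 100.0 : 89.2 : 29.4

8.9 : 49.0 : 100.0 : 89.2 : 29.4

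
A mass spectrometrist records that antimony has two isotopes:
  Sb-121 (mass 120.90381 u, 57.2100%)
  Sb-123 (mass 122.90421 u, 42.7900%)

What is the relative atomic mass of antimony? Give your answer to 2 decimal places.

121.76 u

Weight each isotope mass by its fractional abundance: 0.572100 × 120.90381 + 0.427900 × 122.90421
= 69.169070 + 52.590711 = 121.759781 u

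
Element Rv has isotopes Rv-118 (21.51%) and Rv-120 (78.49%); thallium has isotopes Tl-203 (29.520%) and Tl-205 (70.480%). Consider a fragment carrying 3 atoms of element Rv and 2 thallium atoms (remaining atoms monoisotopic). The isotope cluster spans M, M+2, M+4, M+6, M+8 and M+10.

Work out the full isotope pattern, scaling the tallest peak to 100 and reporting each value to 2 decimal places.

0.22 : 3.42 : 21.30 : 65.64 : 100.00 : 60.25

Element Rv pattern (n=3): 0.00995225 : 0.10894728 : 0.39754869 : 0.48355178
Thallium pattern (n=2): 0.08714304 : 0.41611392 : 0.49674304
Convolve the two distributions (both contribute in 2-u steps):
  M: 0.00995225×0.08714304 = 0.000867
  M+2: 0.00995225×0.41611392 + 0.10894728×0.08714304 = 0.013635
  M+4: 0.00995225×0.49674304 + 0.10894728×0.41611392 + 0.39754869×0.08714304 = 0.084922
  M+6: 0.10894728×0.49674304 + 0.39754869×0.41611392 + 0.48355178×0.08714304 = 0.261683
  M+8: 0.39754869×0.49674304 + 0.48355178×0.41611392 = 0.398692
  M+10: 0.48355178×0.49674304 = 0.240201
Scale to base peak (0.398692) = 100: 0.22 : 3.42 : 21.30 : 65.64 : 100.00 : 60.25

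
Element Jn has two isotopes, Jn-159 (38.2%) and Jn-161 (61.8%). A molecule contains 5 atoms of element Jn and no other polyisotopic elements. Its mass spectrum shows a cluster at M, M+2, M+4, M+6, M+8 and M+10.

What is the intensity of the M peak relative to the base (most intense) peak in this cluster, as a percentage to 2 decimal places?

(0.382 + 0.618)^5 gives M 0.0081, M+2 0.0658, M+4 0.2129, M+6 0.3444, M+8 0.2786, M+10 0.0901; the largest is M+6.
P(M+6) = C(5,3) × 0.382^2 × 0.618^3 = 10 × 0.145924 × 0.23602903 = 0.344423 (base)
P(M) = C(5,0) × 0.382^5 × 0.618^0 = 1 × 0.00813424 × 1.0000 = 0.008134
Relative intensity = 0.008134 / 0.344423 × 100 = 2.36

2.36%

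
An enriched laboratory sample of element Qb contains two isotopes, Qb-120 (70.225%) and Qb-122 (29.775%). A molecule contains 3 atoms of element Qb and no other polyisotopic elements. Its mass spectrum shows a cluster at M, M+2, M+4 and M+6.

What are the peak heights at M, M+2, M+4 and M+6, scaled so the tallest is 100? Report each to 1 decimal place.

78.6 : 100.0 : 42.4 : 6.0

Expanding (0.70225 + 0.29775)^3:
P(M) = 0.70225^3 = 0.346318
P(M+2) = 3 × 0.70225^2 × 0.29775^1 = 0.440511
P(M+4) = 3 × 0.70225^1 × 0.29775^2 = 0.186774
P(M+6) = 0.29775^3 = 0.026397
The M+2 peak is largest (0.440511); scaling to 100 gives 78.6 : 100.0 : 42.4 : 6.0.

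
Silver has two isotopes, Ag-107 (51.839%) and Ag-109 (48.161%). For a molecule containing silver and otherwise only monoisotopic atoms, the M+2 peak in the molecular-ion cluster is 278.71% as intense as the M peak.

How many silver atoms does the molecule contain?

For n independent Ag atoms, I(M+2)/I(M) = n · (abundance Ag-109) / (abundance Ag-107) = n · 0.48161/0.51839.
n = 2.7871 × 0.51839/0.48161 = 3.00 ≈ 3

3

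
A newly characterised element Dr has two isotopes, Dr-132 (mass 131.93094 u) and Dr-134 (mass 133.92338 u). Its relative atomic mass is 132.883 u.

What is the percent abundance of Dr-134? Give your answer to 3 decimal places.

Let x be the fractional abundance of Dr-132; then Dr-134 has abundance 1 − x.
131.93094·x + 133.92338·(1 − x) = 132.883
(131.93094 − 133.92338)·x = 132.883 − 133.92338
x = -1.04038 / -1.99244 = 0.52216 → 52.216% Dr-132, 47.784% Dr-134.

47.784%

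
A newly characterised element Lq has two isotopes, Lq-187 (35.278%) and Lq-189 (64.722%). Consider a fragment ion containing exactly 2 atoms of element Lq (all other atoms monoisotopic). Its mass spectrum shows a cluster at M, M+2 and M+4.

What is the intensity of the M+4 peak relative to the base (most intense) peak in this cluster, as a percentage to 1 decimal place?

91.7%

(0.35278 + 0.64722)^2 gives M 0.1245, M+2 0.4567, M+4 0.4189; the largest is M+2.
P(M+2) = C(2,1) × 0.35278^1 × 0.64722^1 = 2 × 0.35278 × 0.64722 = 0.456653 (base)
P(M+4) = C(2,2) × 0.35278^0 × 0.64722^2 = 1 × 1.0000 × 0.41889373 = 0.418894
Relative intensity = 0.418894 / 0.456653 × 100 = 91.7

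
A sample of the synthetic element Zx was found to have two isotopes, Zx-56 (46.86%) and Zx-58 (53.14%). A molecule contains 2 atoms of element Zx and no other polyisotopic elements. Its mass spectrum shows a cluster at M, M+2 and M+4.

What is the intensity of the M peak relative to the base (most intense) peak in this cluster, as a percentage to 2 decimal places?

(0.4686 + 0.5314)^2 gives M 0.2196, M+2 0.4980, M+4 0.2824; the largest is M+2.
P(M+2) = C(2,1) × 0.4686^1 × 0.5314^1 = 2 × 0.4686 × 0.5314 = 0.498028 (base)
P(M) = C(2,0) × 0.4686^2 × 0.5314^0 = 1 × 0.21958596 × 1.0000 = 0.219586
Relative intensity = 0.219586 / 0.498028 × 100 = 44.09

44.09%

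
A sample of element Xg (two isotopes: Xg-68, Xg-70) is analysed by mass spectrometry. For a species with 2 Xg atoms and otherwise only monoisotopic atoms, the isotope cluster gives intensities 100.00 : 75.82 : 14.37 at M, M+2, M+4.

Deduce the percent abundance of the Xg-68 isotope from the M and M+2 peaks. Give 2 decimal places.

72.51%

If p is the fraction of Xg that is Xg-68, then I(M+2)/I(M) = [C(2,1)·p^1·(1−p)] / p^2 = 2·(1−p)/p = 75.82/100.00 = 0.7582
(1−p)/p = 0.7582/2 = 0.3791  ⇒  p = 1/(1 + 0.3791) = 0.7251
Xg-68: 72.51%, Xg-70: 27.49%.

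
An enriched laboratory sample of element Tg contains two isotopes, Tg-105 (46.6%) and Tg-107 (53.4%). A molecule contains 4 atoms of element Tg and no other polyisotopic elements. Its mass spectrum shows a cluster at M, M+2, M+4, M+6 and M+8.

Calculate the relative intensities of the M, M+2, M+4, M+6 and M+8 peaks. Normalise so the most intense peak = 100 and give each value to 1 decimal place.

The 4 Tg atoms are independent, so intensities follow the terms of (0.466 + 0.534)^4.
P(M) = 0.466^4 = 0.047157
P(M+2) = 4 × 0.466^3 × 0.534^1 = 0.216152
P(M+4) = 6 × 0.466^2 × 0.534^2 = 0.371540
P(M+6) = 4 × 0.466^1 × 0.534^3 = 0.283837
P(M+8) = 0.534^4 = 0.081314
The M+4 peak is largest (0.371540); scaling to 100 gives 12.7 : 58.2 : 100.0 : 76.4 : 21.9.

12.7 : 58.2 : 100.0 : 76.4 : 21.9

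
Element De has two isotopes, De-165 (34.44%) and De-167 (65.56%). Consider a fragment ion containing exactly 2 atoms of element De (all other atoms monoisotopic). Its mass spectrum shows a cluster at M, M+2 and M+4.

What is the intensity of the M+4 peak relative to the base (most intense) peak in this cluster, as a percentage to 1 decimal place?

Term probabilities: M 0.1186, M+2 0.4516, M+4 0.4298. Base peak = M+2.
P(M+2) = C(2,1) × 0.3444^1 × 0.6556^1 = 2 × 0.3444 × 0.6556 = 0.451577 (base)
P(M+4) = C(2,2) × 0.3444^0 × 0.6556^2 = 1 × 1.0000 × 0.42981136 = 0.429811
Relative intensity = 0.429811 / 0.451577 × 100 = 95.2

95.2%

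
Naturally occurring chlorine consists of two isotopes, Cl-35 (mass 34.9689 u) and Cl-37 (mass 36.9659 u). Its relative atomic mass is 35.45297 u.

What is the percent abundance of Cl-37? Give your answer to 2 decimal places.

With x = fraction of Cl-35 (so Cl-37 is 1 − x):
34.9689·x + 36.9659·(1 − x) = 35.45297
(34.9689 − 36.9659)·x = 35.45297 − 36.9659
x = -1.51293 / -1.9970 = 0.75760 → 75.76% Cl-35, 24.24% Cl-37.

24.24%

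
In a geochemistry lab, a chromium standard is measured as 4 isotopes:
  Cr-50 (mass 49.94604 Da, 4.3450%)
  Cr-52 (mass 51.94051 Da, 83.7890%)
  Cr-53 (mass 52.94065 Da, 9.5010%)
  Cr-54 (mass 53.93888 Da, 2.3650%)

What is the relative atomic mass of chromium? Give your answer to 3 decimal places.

51.996 Da

Average mass = Σ (abundance × isotope mass) = 0.043450 × 49.94604 + 0.837890 × 51.94051 + 0.095010 × 52.94065 + 0.023650 × 53.93888
= 2.170155 + 43.520434 + 5.029891 + 1.275655 = 51.996135 Da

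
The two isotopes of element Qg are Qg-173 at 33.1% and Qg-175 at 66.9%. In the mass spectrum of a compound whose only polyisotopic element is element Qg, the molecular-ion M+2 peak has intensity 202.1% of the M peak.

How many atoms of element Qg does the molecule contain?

1

With n Qg atoms, P(M+2)/P(M) = C(n,1)·p^(n−1)q / p^n = n·q/p = n · 0.669/0.331.
n = 2.021 × 0.331/0.669 = 1.00 ≈ 1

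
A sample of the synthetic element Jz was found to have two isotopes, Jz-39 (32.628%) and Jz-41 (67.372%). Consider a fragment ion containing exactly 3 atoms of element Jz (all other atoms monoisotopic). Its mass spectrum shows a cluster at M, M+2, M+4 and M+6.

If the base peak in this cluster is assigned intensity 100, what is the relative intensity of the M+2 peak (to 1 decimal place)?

Binomial terms of (0.32628 + 0.67372)^3: M 0.0347, M+2 0.2152, M+4 0.4443, M+6 0.3058 → M+4 is the base peak.
P(M+4) = C(3,2) × 0.32628^1 × 0.67372^2 = 3 × 0.32628 × 0.45389864 = 0.444294 (base)
P(M+2) = C(3,1) × 0.32628^2 × 0.67372^1 = 3 × 0.10645864 × 0.67372 = 0.215170
Relative intensity = 0.215170 / 0.444294 × 100 = 48.4

48.4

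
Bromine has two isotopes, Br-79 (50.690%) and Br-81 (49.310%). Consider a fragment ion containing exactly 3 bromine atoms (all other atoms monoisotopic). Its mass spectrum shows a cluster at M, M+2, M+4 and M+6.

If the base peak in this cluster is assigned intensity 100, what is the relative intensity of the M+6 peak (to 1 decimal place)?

(0.50690 + 0.49310)^3 gives M 0.1302, M+2 0.3801, M+4 0.3698, M+6 0.1199; the largest is M+2.
P(M+2) = C(3,1) × 0.50690^2 × 0.49310^1 = 3 × 0.25694761 × 0.4931 = 0.380103 (base)
P(M+6) = C(3,3) × 0.50690^0 × 0.49310^3 = 1 × 1.0000 × 0.11989609 = 0.119896
Relative intensity = 0.119896 / 0.380103 × 100 = 31.5

31.5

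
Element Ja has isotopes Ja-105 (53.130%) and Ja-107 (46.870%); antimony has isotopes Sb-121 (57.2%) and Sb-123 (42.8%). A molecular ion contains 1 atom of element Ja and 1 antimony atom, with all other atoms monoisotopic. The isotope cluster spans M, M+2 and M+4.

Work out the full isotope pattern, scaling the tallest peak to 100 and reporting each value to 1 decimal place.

61.3 : 100.0 : 40.5

Element Ja pattern (n=1): 0.5313 : 0.4687
Antimony pattern (n=1): 0.5720 : 0.4280
Convolve the two distributions (both contribute in 2-u steps):
  M: 0.5313×0.5720 = 0.303904
  M+2: 0.5313×0.4280 + 0.4687×0.5720 = 0.495493
  M+4: 0.4687×0.4280 = 0.200604
Scale to base peak (0.495493) = 100: 61.3 : 100.0 : 40.5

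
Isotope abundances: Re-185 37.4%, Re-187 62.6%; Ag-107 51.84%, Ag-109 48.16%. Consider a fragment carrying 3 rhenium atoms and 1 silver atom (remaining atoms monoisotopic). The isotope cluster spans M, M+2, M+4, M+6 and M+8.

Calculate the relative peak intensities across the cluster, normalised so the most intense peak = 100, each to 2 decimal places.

7.65 : 45.53 : 100.00 : 95.62 : 33.33

Rhenium pattern (n=3): 0.05231362 : 0.26268713 : 0.43968487 : 0.24531438
Silver pattern (n=1): 0.5184 : 0.4816
Convolve the two distributions (both contribute in 2-u steps):
  M: 0.05231362×0.5184 = 0.027119
  M+2: 0.05231362×0.4816 + 0.26268713×0.5184 = 0.161371
  M+4: 0.26268713×0.4816 + 0.43968487×0.5184 = 0.354443
  M+6: 0.43968487×0.4816 + 0.24531438×0.5184 = 0.338923
  M+8: 0.24531438×0.4816 = 0.118143
Scale to base peak (0.354443) = 100: 7.65 : 45.53 : 100.00 : 95.62 : 33.33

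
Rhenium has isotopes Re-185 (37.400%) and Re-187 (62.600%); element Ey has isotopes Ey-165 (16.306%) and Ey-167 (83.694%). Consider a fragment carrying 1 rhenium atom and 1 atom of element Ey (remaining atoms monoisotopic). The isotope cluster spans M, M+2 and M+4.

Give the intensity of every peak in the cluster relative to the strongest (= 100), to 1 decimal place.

Rhenium pattern (n=1): 0.3740 : 0.6260
Element Ey pattern (n=1): 0.16306 : 0.83694
Convolve the two distributions (both contribute in 2-u steps):
  M: 0.3740×0.16306 = 0.060984
  M+2: 0.3740×0.83694 + 0.6260×0.16306 = 0.415091
  M+4: 0.6260×0.83694 = 0.523924
Scale to base peak (0.523924) = 100: 11.6 : 79.2 : 100.0

11.6 : 79.2 : 100.0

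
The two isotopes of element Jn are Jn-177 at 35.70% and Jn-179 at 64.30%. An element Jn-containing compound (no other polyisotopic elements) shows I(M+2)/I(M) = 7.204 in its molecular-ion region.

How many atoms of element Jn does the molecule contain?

4

For n independent Jn atoms, I(M+2)/I(M) = n · (abundance Jn-179) / (abundance Jn-177) = n · 0.6430/0.3570.
n = 7.204 × 0.3570/0.6430 = 4.00 ≈ 4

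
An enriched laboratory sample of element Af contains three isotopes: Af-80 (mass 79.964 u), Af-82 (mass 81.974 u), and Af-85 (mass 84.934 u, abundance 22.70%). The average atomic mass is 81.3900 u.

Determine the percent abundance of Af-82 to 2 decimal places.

14.82%

The remaining 77.30% is split between Af-80 (fraction x) and Af-82 (fraction 0.7730 − x).
Substituting: 79.964x + 81.974(0.7730 − x) = 62.109982
(79.964 − 81.974)x = -1.25592  ⇒  x = 0.62484, y = 0.14816
Af-80: 62.48%, Af-82: 14.82%.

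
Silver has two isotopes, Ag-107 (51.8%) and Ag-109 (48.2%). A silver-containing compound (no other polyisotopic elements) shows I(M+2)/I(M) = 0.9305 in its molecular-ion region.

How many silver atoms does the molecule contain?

1

The M+2/M ratio from n Ag atoms is n · q/p = n · 0.482/0.518.
n = 0.9305 × 0.518/0.482 = 1.00 ≈ 1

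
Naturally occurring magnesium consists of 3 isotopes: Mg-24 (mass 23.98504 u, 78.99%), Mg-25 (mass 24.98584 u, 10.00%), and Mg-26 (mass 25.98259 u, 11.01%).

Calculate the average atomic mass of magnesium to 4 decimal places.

24.3051 u

Average mass = Σ (abundance × isotope mass) = 0.7899 × 23.98504 + 0.1000 × 24.98584 + 0.1101 × 25.98259
= 18.945783 + 2.498584 + 2.860683 = 24.305050 u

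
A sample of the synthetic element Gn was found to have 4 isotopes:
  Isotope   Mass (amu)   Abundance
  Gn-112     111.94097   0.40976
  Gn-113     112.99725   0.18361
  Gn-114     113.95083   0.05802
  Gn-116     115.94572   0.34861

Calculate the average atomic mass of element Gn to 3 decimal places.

113.648 amu

Weight each isotope mass by its fractional abundance: 0.40976 × 111.94097 + 0.18361 × 112.99725 + 0.05802 × 113.95083 + 0.34861 × 115.94572
= 45.868932 + 20.747425 + 6.611427 + 40.419837 = 113.647621 amu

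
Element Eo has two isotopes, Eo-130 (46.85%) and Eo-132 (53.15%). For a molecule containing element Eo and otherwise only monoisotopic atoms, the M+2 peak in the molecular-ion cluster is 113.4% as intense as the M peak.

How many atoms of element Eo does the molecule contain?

The M+2/M ratio from n Eo atoms is n · q/p = n · 0.5315/0.4685.
n = 1.134 × 0.4685/0.5315 = 1.00 ≈ 1

1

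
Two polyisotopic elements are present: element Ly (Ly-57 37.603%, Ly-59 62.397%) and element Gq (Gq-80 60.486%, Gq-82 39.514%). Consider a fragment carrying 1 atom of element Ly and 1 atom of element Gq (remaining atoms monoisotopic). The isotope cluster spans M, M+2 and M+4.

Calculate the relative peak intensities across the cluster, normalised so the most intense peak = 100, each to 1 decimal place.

Element Ly pattern (n=1): 0.37603 : 0.62397
Element Gq pattern (n=1): 0.60486 : 0.39514
Convolve the two distributions (both contribute in 2-u steps):
  M: 0.37603×0.60486 = 0.227446
  M+2: 0.37603×0.39514 + 0.62397×0.60486 = 0.525999
  M+4: 0.62397×0.39514 = 0.246556
Scale to base peak (0.525999) = 100: 43.2 : 100.0 : 46.9

43.2 : 100.0 : 46.9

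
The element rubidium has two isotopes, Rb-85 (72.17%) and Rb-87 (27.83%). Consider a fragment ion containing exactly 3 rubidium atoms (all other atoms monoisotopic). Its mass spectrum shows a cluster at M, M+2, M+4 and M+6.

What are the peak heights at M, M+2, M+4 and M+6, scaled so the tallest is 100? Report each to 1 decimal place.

86.4 : 100.0 : 38.6 : 5.0

Expanding (0.7217 + 0.2783)^3:
P(M) = 0.7217^3 = 0.375898
P(M+2) = 3 × 0.7217^2 × 0.2783^1 = 0.434858
P(M+4) = 3 × 0.7217^1 × 0.2783^2 = 0.167689
P(M+6) = 0.2783^3 = 0.021555
The M+2 peak is largest (0.434858); scaling to 100 gives 86.4 : 100.0 : 38.6 : 5.0.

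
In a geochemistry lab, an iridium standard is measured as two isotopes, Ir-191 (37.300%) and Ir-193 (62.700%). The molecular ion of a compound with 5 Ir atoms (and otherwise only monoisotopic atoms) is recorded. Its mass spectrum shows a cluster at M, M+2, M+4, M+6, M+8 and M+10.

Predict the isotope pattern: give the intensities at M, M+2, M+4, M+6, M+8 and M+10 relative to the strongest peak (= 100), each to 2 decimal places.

2.11 : 17.70 : 59.49 : 100.00 : 84.05 : 28.26

Expanding (0.37300 + 0.62700)^5:
P(M) = 0.37300^5 = 0.007220
P(M+2) = 5 × 0.37300^4 × 0.62700^1 = 0.060684
P(M+4) = 10 × 0.37300^3 × 0.62700^2 = 0.204015
P(M+6) = 10 × 0.37300^2 × 0.62700^3 = 0.342942
P(M+8) = 5 × 0.37300^1 × 0.62700^4 = 0.288237
P(M+10) = 0.62700^5 = 0.096903
The M+6 peak is largest (0.342942); scaling to 100 gives 2.11 : 17.70 : 59.49 : 100.00 : 84.05 : 28.26.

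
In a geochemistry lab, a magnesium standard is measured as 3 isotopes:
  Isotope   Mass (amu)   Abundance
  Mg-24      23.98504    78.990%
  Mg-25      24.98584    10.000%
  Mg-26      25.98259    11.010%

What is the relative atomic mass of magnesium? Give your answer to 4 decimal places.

24.3051 amu

Average mass = Σ (abundance × isotope mass) = 0.78990 × 23.98504 + 0.10000 × 24.98584 + 0.11010 × 25.98259
= 18.945783 + 2.498584 + 2.860683 = 24.305050 amu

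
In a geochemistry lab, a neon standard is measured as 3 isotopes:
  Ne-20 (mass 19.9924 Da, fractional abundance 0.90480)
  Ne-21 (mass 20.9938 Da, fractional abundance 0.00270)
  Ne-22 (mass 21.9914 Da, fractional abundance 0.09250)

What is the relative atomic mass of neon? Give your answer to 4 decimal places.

The abundance-weighted mean is 0.90480 × 19.9924 + 0.00270 × 20.9938 + 0.09250 × 21.9914
= 18.08912 + 0.05668 + 2.03420 = 20.18000 Da

20.1800 Da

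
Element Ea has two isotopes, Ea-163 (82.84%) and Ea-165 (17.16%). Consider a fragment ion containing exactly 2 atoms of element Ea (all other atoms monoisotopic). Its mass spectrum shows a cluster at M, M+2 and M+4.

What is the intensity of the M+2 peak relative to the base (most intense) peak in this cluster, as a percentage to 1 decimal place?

(0.8284 + 0.1716)^2 gives M 0.6862, M+2 0.2843, M+4 0.0294; the largest is M.
P(M) = C(2,0) × 0.8284^2 × 0.1716^0 = 1 × 0.68624656 × 1.0000 = 0.686247 (base)
P(M+2) = C(2,1) × 0.8284^1 × 0.1716^1 = 2 × 0.8284 × 0.1716 = 0.284307
Relative intensity = 0.284307 / 0.686247 × 100 = 41.4

41.4%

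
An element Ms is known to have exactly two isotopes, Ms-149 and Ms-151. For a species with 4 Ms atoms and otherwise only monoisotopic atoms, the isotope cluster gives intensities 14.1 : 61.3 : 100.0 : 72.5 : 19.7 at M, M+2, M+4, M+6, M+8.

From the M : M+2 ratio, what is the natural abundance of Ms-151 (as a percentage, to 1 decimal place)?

52.1%

Write p for the Ms-149 fraction. I(M+2)/I(M) = [C(4,1)·p^3·(1−p)] / p^4 = 4·(1−p)/p = 61.3/14.1 = 4.3475
(1−p)/p = 4.3475/4 = 1.0869  ⇒  p = 1/(1 + 1.0869) = 0.4792
Ms-149: 47.9%, Ms-151: 52.1%.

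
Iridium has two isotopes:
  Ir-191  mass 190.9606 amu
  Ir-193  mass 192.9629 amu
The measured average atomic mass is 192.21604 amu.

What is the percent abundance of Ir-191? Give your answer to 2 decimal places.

Writing the weighted mean with unknown fraction x of Ir-191:
190.9606·x + 192.9629·(1 − x) = 192.21604
(190.9606 − 192.9629)·x = 192.21604 − 192.9629
x = -0.74686 / -2.0023 = 0.37300 → 37.30% Ir-191, 62.70% Ir-193.

37.30%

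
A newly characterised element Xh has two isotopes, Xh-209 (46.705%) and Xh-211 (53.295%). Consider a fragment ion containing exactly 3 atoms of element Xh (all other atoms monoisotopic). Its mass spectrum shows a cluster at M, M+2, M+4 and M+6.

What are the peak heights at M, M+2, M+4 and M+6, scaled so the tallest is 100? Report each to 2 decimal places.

The 3 Xh atoms are independent, so intensities follow the terms of (0.46705 + 0.53295)^3.
P(M) = 0.46705^3 = 0.101880
P(M+2) = 3 × 0.46705^2 × 0.53295^1 = 0.348766
P(M+4) = 3 × 0.46705^1 × 0.53295^2 = 0.397977
P(M+6) = 0.53295^3 = 0.151377
The M+4 peak is largest (0.397977); scaling to 100 gives 25.60 : 87.63 : 100.00 : 38.04.

25.60 : 87.63 : 100.00 : 38.04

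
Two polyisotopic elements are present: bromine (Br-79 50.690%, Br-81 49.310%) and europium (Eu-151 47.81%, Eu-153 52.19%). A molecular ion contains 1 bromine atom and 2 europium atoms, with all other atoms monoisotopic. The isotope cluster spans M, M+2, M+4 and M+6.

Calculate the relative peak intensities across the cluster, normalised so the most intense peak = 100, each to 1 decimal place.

Bromine pattern (n=1): 0.5069 : 0.4931
Europium pattern (n=2): 0.22857961 : 0.49904078 : 0.27237961
Convolve the two distributions (both contribute in 2-u steps):
  M: 0.5069×0.22857961 = 0.115867
  M+2: 0.5069×0.49904078 + 0.4931×0.22857961 = 0.365676
  M+4: 0.5069×0.27237961 + 0.4931×0.49904078 = 0.384146
  M+6: 0.4931×0.27237961 = 0.134310
Scale to base peak (0.384146) = 100: 30.2 : 95.2 : 100.0 : 35.0

30.2 : 95.2 : 100.0 : 35.0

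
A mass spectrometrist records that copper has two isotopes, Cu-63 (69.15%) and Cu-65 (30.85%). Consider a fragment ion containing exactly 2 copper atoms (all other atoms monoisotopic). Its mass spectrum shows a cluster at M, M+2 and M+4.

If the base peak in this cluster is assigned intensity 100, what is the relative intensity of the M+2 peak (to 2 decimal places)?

89.23

Term probabilities: M 0.4782, M+2 0.4267, M+4 0.0952. Base peak = M.
P(M) = C(2,0) × 0.6915^2 × 0.3085^0 = 1 × 0.47817225 × 1.0000 = 0.478172 (base)
P(M+2) = C(2,1) × 0.6915^1 × 0.3085^1 = 2 × 0.6915 × 0.3085 = 0.426656
Relative intensity = 0.426656 / 0.478172 × 100 = 89.23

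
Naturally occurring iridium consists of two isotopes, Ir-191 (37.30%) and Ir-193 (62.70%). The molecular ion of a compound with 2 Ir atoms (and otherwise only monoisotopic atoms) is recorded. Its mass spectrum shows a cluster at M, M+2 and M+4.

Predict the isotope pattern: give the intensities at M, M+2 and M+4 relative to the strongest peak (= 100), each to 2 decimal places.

29.74 : 100.00 : 84.05

Expanding (0.3730 + 0.6270)^2:
P(M) = 0.3730^2 = 0.139129
P(M+2) = 2 × 0.3730^1 × 0.6270^1 = 0.467742
P(M+4) = 0.6270^2 = 0.393129
The M+2 peak is largest (0.467742); scaling to 100 gives 29.74 : 100.00 : 84.05.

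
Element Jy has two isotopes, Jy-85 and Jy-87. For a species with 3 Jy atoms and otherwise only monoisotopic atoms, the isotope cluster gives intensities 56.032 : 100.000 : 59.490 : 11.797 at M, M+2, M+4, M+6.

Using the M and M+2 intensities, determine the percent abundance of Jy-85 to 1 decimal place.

62.7%

Let p = fractional abundance of Jy-85. I(M+2)/I(M) = [C(3,1)·p^2·(1−p)] / p^3 = 3·(1−p)/p = 100.000/56.032 = 1.7847
(1−p)/p = 1.7847/3 = 0.5949  ⇒  p = 1/(1 + 0.5949) = 0.6270
Jy-85: 62.7%, Jy-87: 37.3%.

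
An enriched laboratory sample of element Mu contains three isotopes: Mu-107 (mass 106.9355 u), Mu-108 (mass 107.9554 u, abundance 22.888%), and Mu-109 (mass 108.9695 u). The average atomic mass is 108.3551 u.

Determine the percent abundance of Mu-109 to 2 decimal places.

58.32%

Let x and y be the fractions of Mu-107 and Mu-109. Then x + y = 1 − 0.22888 = 0.77112 and 106.9355x + 108.9695y = 108.3551 − 0.22888×107.9554 = 83.646268048.
Substituting: 106.9355x + 108.9695(0.77112 − x) = 83.646268048
(106.9355 − 108.9695)x = -0.382292792  ⇒  x = 0.18795, y = 0.58317
Mu-107: 18.80%, Mu-109: 58.32%.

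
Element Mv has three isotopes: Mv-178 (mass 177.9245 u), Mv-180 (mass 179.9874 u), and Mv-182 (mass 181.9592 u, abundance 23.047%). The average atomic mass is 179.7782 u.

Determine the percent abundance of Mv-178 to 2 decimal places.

32.17%

Let x and y be the fractions of Mv-178 and Mv-180. Then x + y = 1 − 0.23047 = 0.76953 and 177.9245x + 179.9874y = 179.7782 − 0.23047×181.9592 = 137.842063176.
Substituting: 177.9245x + 179.9874(0.76953 − x) = 137.842063176
(177.9245 − 179.9874)x = -0.663640746  ⇒  x = 0.32170, y = 0.44783
Mv-178: 32.17%, Mv-180: 44.78%.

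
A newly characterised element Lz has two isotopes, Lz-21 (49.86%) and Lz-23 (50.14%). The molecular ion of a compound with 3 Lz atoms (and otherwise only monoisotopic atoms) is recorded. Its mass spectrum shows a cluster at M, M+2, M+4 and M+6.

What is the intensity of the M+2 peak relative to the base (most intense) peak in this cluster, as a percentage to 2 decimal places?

99.44%

Term probabilities: M 0.1240, M+2 0.3739, M+4 0.3760, M+6 0.1261. Base peak = M+4.
P(M+4) = C(3,2) × 0.4986^1 × 0.5014^2 = 3 × 0.4986 × 0.25140196 = 0.376047 (base)
P(M+2) = C(3,1) × 0.4986^2 × 0.5014^1 = 3 × 0.24860196 × 0.5014 = 0.373947
Relative intensity = 0.373947 / 0.376047 × 100 = 99.44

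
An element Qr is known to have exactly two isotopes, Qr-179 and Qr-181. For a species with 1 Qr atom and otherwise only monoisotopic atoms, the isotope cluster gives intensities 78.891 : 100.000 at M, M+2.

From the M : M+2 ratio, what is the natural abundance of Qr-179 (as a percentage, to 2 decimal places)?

Write p for the Qr-179 fraction. I(M+2)/I(M) = [C(1,1)·p^0·(1−p)] / p^1 = 1·(1−p)/p = 100.000/78.891 = 1.2676
(1−p)/p = 1.2676/1 = 1.2676  ⇒  p = 1/(1 + 1.2676) = 0.4410
Qr-179: 44.10%, Qr-181: 55.90%.

44.10%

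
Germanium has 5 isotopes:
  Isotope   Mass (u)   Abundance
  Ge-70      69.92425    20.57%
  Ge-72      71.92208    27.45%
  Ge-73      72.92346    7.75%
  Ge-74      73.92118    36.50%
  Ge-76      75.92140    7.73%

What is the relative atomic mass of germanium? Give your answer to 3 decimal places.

72.628 u

Average mass = Σ (abundance × isotope mass) = 0.2057 × 69.92425 + 0.2745 × 71.92208 + 0.0775 × 72.92346 + 0.3650 × 73.92118 + 0.0773 × 75.92140
= 14.383418 + 19.742611 + 5.651568 + 26.981231 + 5.868724 = 72.627552 u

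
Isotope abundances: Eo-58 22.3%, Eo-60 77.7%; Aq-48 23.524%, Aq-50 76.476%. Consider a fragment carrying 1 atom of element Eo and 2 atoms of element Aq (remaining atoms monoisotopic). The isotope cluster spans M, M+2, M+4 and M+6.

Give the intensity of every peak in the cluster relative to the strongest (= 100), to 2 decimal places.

Element Eo pattern (n=1): 0.2230 : 0.7770
Element Aq pattern (n=2): 0.05533786 : 0.35980428 : 0.58485786
Convolve the two distributions (both contribute in 2-u steps):
  M: 0.2230×0.05533786 = 0.012340
  M+2: 0.2230×0.35980428 + 0.7770×0.05533786 = 0.123234
  M+4: 0.2230×0.58485786 + 0.7770×0.35980428 = 0.409991
  M+6: 0.7770×0.58485786 = 0.454435
Scale to base peak (0.454435) = 100: 2.72 : 27.12 : 90.22 : 100.00

2.72 : 27.12 : 90.22 : 100.00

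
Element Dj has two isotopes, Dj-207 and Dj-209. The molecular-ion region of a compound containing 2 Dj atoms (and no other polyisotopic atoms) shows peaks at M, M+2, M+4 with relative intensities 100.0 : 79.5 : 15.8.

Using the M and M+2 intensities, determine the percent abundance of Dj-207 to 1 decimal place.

71.6%

Let p = fractional abundance of Dj-207. I(M+2)/I(M) = [C(2,1)·p^1·(1−p)] / p^2 = 2·(1−p)/p = 79.5/100.0 = 0.7950
(1−p)/p = 0.7950/2 = 0.3975  ⇒  p = 1/(1 + 0.3975) = 0.7156
Dj-207: 71.6%, Dj-209: 28.4%.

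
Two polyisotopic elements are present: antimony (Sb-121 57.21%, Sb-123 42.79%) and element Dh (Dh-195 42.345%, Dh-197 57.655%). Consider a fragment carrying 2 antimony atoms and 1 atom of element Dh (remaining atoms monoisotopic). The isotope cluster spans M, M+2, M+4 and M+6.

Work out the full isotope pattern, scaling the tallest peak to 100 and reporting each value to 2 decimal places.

35.00 : 100.00 : 90.86 : 26.66

Antimony pattern (n=2): 0.32729841 : 0.48960318 : 0.18309841
Element Dh pattern (n=1): 0.42345 : 0.57655
Convolve the two distributions (both contribute in 2-u steps):
  M: 0.32729841×0.42345 = 0.138595
  M+2: 0.32729841×0.57655 + 0.48960318×0.42345 = 0.396026
  M+4: 0.48960318×0.57655 + 0.18309841×0.42345 = 0.359814
  M+6: 0.18309841×0.57655 = 0.105565
Scale to base peak (0.396026) = 100: 35.00 : 100.00 : 90.86 : 26.66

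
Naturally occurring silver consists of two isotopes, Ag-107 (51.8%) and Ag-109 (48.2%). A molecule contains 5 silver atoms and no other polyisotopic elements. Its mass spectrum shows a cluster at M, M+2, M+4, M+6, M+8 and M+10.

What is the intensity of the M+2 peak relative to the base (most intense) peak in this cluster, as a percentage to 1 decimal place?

53.7%

Binomial terms of (0.518 + 0.482)^5: M 0.0373, M+2 0.1735, M+4 0.3229, M+6 0.3005, M+8 0.1398, M+10 0.0260 → M+4 is the base peak.
P(M+4) = C(5,2) × 0.518^3 × 0.482^2 = 10 × 0.13899183 × 0.232324 = 0.322911 (base)
P(M+2) = C(5,1) × 0.518^4 × 0.482^1 = 5 × 0.07199777 × 0.4820 = 0.173515
Relative intensity = 0.173515 / 0.322911 × 100 = 53.7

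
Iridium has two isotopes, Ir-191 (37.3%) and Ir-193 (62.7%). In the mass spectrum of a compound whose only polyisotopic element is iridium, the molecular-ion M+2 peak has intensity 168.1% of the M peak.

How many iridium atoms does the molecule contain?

1

With n Ir atoms, P(M+2)/P(M) = C(n,1)·p^(n−1)q / p^n = n·q/p = n · 0.627/0.373.
n = 1.681 × 0.373/0.627 = 1.00 ≈ 1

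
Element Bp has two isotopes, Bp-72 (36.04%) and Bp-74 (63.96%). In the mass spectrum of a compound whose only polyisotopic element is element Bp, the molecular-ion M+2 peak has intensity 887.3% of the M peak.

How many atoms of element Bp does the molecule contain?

5

For n independent Bp atoms, I(M+2)/I(M) = n · (abundance Bp-74) / (abundance Bp-72) = n · 0.6396/0.3604.
n = 8.873 × 0.3604/0.6396 = 5.00 ≈ 5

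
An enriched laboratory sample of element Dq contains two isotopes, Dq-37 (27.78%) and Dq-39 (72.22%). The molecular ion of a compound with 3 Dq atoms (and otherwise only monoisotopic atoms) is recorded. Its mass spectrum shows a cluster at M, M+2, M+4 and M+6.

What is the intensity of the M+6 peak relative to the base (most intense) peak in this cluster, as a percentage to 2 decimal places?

86.66%

(0.2778 + 0.7222)^3 gives M 0.0214, M+2 0.1672, M+4 0.4347, M+6 0.3767; the largest is M+4.
P(M+4) = C(3,2) × 0.2778^1 × 0.7222^2 = 3 × 0.2778 × 0.52157284 = 0.434679 (base)
P(M+6) = C(3,3) × 0.2778^0 × 0.7222^3 = 1 × 1.0000 × 0.37667991 = 0.376680
Relative intensity = 0.376680 / 0.434679 × 100 = 86.66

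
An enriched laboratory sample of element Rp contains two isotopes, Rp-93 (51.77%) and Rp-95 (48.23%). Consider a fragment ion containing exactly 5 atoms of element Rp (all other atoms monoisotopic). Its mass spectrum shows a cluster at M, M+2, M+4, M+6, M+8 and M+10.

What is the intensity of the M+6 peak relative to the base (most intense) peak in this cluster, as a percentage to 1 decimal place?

Term probabilities: M 0.0372, M+2 0.1732, M+4 0.3228, M+6 0.3007, M+8 0.1401, M+10 0.0261. Base peak = M+4.
P(M+4) = C(5,2) × 0.5177^3 × 0.4823^2 = 10 × 0.13875048 × 0.23261329 = 0.322752 (base)
P(M+6) = C(5,3) × 0.5177^2 × 0.4823^3 = 10 × 0.26801329 × 0.11218939 = 0.300682
Relative intensity = 0.300682 / 0.322752 × 100 = 93.2

93.2%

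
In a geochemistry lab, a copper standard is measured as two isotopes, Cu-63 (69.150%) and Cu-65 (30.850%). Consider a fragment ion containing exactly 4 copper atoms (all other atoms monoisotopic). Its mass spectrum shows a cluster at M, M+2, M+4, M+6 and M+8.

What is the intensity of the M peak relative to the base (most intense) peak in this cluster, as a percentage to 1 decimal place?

Term probabilities: M 0.2286, M+2 0.4080, M+4 0.2731, M+6 0.0812, M+8 0.0091. Base peak = M+2.
P(M+2) = C(4,1) × 0.69150^3 × 0.30850^1 = 4 × 0.33065611 × 0.3085 = 0.408030 (base)
P(M) = C(4,0) × 0.69150^4 × 0.30850^0 = 1 × 0.2286487 × 1.0000 = 0.228649
Relative intensity = 0.228649 / 0.408030 × 100 = 56.0

56.0%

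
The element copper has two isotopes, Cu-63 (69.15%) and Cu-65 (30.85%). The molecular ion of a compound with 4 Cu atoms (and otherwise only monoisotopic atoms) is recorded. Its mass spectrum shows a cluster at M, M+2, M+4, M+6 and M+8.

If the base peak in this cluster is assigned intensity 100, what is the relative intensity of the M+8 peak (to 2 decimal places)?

Term probabilities: M 0.2286, M+2 0.4080, M+4 0.2731, M+6 0.0812, M+8 0.0091. Base peak = M+2.
P(M+2) = C(4,1) × 0.6915^3 × 0.3085^1 = 4 × 0.33065611 × 0.3085 = 0.408030 (base)
P(M+8) = C(4,4) × 0.6915^0 × 0.3085^4 = 1 × 1.0000 × 0.00905776 = 0.009058
Relative intensity = 0.009058 / 0.408030 × 100 = 2.22

2.22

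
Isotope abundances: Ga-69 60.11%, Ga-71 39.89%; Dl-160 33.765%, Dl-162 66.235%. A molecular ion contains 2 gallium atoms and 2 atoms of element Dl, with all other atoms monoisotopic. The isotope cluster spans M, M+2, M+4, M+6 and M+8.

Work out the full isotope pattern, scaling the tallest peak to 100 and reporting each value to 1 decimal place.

10.5 : 55.3 : 100.0 : 72.0 : 17.8

Gallium pattern (n=2): 0.36132121 : 0.47955758 : 0.15912121
Element Dl pattern (n=2): 0.11400752 : 0.44728495 : 0.43870752
Convolve the two distributions (both contribute in 2-u steps):
  M: 0.36132121×0.11400752 = 0.041193
  M+2: 0.36132121×0.44728495 + 0.47955758×0.11400752 = 0.216287
  M+4: 0.36132121×0.43870752 + 0.47955758×0.44728495 + 0.15912121×0.11400752 = 0.391154
  M+6: 0.47955758×0.43870752 + 0.15912121×0.44728495 = 0.281558
  M+8: 0.15912121×0.43870752 = 0.069808
Scale to base peak (0.391154) = 100: 10.5 : 55.3 : 100.0 : 72.0 : 17.8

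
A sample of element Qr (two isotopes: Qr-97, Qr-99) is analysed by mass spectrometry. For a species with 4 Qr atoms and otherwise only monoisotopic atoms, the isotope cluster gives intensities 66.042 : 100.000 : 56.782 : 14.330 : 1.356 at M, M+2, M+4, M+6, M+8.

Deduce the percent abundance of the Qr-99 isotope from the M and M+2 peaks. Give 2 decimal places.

Let p = fractional abundance of Qr-97. I(M+2)/I(M) = [C(4,1)·p^3·(1−p)] / p^4 = 4·(1−p)/p = 100.000/66.042 = 1.5142
(1−p)/p = 1.5142/4 = 0.3785  ⇒  p = 1/(1 + 0.3785) = 0.7254
Qr-97: 72.54%, Qr-99: 27.46%.

27.46%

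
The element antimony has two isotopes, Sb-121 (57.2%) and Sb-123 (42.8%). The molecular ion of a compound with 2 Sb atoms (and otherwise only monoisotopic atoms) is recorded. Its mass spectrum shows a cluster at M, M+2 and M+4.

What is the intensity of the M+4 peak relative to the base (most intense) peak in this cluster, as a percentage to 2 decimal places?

37.41%

Term probabilities: M 0.3272, M+2 0.4896, M+4 0.1832. Base peak = M+2.
P(M+2) = C(2,1) × 0.572^1 × 0.428^1 = 2 × 0.5720 × 0.4280 = 0.489632 (base)
P(M+4) = C(2,2) × 0.572^0 × 0.428^2 = 1 × 1.0000 × 0.183184 = 0.183184
Relative intensity = 0.183184 / 0.489632 × 100 = 37.41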